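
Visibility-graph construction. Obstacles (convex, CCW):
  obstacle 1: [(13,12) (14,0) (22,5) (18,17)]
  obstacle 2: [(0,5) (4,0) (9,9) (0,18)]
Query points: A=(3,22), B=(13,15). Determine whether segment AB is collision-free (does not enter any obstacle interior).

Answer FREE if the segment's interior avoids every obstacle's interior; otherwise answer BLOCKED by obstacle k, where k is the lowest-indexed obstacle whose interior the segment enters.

FREE

Obstacle 1 [(13,12) (14,0) (22,5) (18,17)]:
  edge (13,12)–(14,0): clear
  edge (14,0)–(22,5): clear
  edge (22,5)–(18,17): clear
  edge (18,17)–(13,12): clear
  midpoint (8,37/2) outside
  → clear
Obstacle 2 [(0,5) (4,0) (9,9) (0,18)]:
  edge (0,5)–(4,0): clear
  edge (4,0)–(9,9): clear
  edge (9,9)–(0,18): clear
  edge (0,18)–(0,5): clear
  midpoint (8,37/2) outside
  → clear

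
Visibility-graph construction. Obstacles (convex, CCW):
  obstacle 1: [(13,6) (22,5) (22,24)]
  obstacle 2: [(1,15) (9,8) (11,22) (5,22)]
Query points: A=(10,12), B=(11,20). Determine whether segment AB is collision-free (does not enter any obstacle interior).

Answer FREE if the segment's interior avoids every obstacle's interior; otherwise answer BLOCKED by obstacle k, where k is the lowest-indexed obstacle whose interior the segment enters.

FREE

Obstacle 1 [(13,6) (22,5) (22,24)]:
  edge (13,6)–(22,5): clear
  edge (22,5)–(22,24): clear
  edge (22,24)–(13,6): clear
  midpoint (21/2,16) outside
  → clear
Obstacle 2 [(1,15) (9,8) (11,22) (5,22)]:
  edge (1,15)–(9,8): clear
  edge (9,8)–(11,22): clear
  edge (11,22)–(5,22): clear
  edge (5,22)–(1,15): clear
  midpoint (21/2,16) outside
  → clear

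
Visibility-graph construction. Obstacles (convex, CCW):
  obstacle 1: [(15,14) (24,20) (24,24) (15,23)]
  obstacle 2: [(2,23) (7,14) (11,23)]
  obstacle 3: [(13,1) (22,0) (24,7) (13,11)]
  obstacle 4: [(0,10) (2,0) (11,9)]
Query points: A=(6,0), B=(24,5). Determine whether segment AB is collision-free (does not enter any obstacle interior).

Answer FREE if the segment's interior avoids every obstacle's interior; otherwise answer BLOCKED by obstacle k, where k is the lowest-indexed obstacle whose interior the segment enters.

BLOCKED by obstacle 3

Obstacle 1 [(15,14) (24,20) (24,24) (15,23)]:
  edge (15,14)–(24,20): clear
  edge (24,20)–(24,24): clear
  edge (24,24)–(15,23): clear
  edge (15,23)–(15,14): clear
  midpoint (15,5/2) outside
  → clear
Obstacle 2 [(2,23) (7,14) (11,23)]:
  edge (2,23)–(7,14): clear
  edge (7,14)–(11,23): clear
  edge (11,23)–(2,23): clear
  midpoint (15,5/2) outside
  → clear
Obstacle 3 [(13,1) (22,0) (24,7) (13,11)]:
  edge (13,1)–(22,0): clear
  edge (22,0)–(24,7): crosses AB
  edge (24,7)–(13,11): clear
  edge (13,11)–(13,1): crosses AB
  → BLOCKED
Obstacle 4 [(0,10) (2,0) (11,9)]:
  edge (0,10)–(2,0): clear
  edge (2,0)–(11,9): clear
  edge (11,9)–(0,10): clear
  midpoint (15,5/2) outside
  → clear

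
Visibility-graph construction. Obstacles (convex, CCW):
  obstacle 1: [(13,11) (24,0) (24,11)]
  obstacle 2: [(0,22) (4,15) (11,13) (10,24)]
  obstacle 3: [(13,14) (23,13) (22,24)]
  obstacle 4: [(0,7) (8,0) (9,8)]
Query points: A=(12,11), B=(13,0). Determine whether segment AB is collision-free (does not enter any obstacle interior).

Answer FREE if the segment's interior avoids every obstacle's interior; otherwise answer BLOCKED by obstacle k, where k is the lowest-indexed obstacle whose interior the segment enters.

FREE

Obstacle 1 [(13,11) (24,0) (24,11)]:
  edge (13,11)–(24,0): clear
  edge (24,0)–(24,11): clear
  edge (24,11)–(13,11): clear
  midpoint (25/2,11/2) outside
  → clear
Obstacle 2 [(0,22) (4,15) (11,13) (10,24)]:
  edge (0,22)–(4,15): clear
  edge (4,15)–(11,13): clear
  edge (11,13)–(10,24): clear
  edge (10,24)–(0,22): clear
  midpoint (25/2,11/2) outside
  → clear
Obstacle 3 [(13,14) (23,13) (22,24)]:
  edge (13,14)–(23,13): clear
  edge (23,13)–(22,24): clear
  edge (22,24)–(13,14): clear
  midpoint (25/2,11/2) outside
  → clear
Obstacle 4 [(0,7) (8,0) (9,8)]:
  edge (0,7)–(8,0): clear
  edge (8,0)–(9,8): clear
  edge (9,8)–(0,7): clear
  midpoint (25/2,11/2) outside
  → clear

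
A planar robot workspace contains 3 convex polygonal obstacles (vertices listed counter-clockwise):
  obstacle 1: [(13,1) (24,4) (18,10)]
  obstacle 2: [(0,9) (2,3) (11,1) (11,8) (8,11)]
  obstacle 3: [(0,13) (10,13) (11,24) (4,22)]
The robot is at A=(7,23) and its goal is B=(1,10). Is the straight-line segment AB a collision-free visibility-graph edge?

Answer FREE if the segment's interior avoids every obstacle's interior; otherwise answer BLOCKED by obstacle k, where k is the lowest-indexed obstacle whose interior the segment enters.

Obstacle 1 [(13,1) (24,4) (18,10)]:
  edge (13,1)–(24,4): clear
  edge (24,4)–(18,10): clear
  edge (18,10)–(13,1): clear
  midpoint (4,33/2) outside
  → clear
Obstacle 2 [(0,9) (2,3) (11,1) (11,8) (8,11)]:
  edge (0,9)–(2,3): clear
  edge (2,3)–(11,1): clear
  edge (11,1)–(11,8): clear
  edge (11,8)–(8,11): clear
  edge (8,11)–(0,9): clear
  midpoint (4,33/2) outside
  → clear
Obstacle 3 [(0,13) (10,13) (11,24) (4,22)]:
  edge (0,13)–(10,13): crosses AB
  edge (10,13)–(11,24): clear
  edge (11,24)–(4,22): crosses AB
  edge (4,22)–(0,13): clear
  → BLOCKED

BLOCKED by obstacle 3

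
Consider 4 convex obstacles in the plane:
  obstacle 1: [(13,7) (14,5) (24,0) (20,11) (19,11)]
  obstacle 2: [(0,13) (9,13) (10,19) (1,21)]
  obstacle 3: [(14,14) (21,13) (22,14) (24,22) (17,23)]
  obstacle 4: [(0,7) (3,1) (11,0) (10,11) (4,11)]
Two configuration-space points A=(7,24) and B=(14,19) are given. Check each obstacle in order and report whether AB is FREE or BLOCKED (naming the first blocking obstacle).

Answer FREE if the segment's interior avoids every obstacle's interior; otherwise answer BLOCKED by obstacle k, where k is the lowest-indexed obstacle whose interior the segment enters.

Obstacle 1 [(13,7) (14,5) (24,0) (20,11) (19,11)]:
  edge (13,7)–(14,5): clear
  edge (14,5)–(24,0): clear
  edge (24,0)–(20,11): clear
  edge (20,11)–(19,11): clear
  edge (19,11)–(13,7): clear
  midpoint (21/2,43/2) outside
  → clear
Obstacle 2 [(0,13) (9,13) (10,19) (1,21)]:
  edge (0,13)–(9,13): clear
  edge (9,13)–(10,19): clear
  edge (10,19)–(1,21): clear
  edge (1,21)–(0,13): clear
  midpoint (21/2,43/2) outside
  → clear
Obstacle 3 [(14,14) (21,13) (22,14) (24,22) (17,23)]:
  edge (14,14)–(21,13): clear
  edge (21,13)–(22,14): clear
  edge (22,14)–(24,22): clear
  edge (24,22)–(17,23): clear
  edge (17,23)–(14,14): clear
  midpoint (21/2,43/2) outside
  → clear
Obstacle 4 [(0,7) (3,1) (11,0) (10,11) (4,11)]:
  edge (0,7)–(3,1): clear
  edge (3,1)–(11,0): clear
  edge (11,0)–(10,11): clear
  edge (10,11)–(4,11): clear
  edge (4,11)–(0,7): clear
  midpoint (21/2,43/2) outside
  → clear

FREE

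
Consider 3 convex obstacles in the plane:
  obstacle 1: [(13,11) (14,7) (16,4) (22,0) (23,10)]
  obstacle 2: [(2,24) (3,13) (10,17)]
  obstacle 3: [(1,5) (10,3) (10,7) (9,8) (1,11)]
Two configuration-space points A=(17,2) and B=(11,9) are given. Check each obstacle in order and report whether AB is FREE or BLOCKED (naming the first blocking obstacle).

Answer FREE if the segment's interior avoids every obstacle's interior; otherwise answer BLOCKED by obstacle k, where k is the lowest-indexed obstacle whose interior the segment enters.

Obstacle 1 [(13,11) (14,7) (16,4) (22,0) (23,10)]:
  edge (13,11)–(14,7): clear
  edge (14,7)–(16,4): clear
  edge (16,4)–(22,0): clear
  edge (22,0)–(23,10): clear
  edge (23,10)–(13,11): clear
  midpoint (14,11/2) outside
  → clear
Obstacle 2 [(2,24) (3,13) (10,17)]:
  edge (2,24)–(3,13): clear
  edge (3,13)–(10,17): clear
  edge (10,17)–(2,24): clear
  midpoint (14,11/2) outside
  → clear
Obstacle 3 [(1,5) (10,3) (10,7) (9,8) (1,11)]:
  edge (1,5)–(10,3): clear
  edge (10,3)–(10,7): clear
  edge (10,7)–(9,8): clear
  edge (9,8)–(1,11): clear
  edge (1,11)–(1,5): clear
  midpoint (14,11/2) outside
  → clear

FREE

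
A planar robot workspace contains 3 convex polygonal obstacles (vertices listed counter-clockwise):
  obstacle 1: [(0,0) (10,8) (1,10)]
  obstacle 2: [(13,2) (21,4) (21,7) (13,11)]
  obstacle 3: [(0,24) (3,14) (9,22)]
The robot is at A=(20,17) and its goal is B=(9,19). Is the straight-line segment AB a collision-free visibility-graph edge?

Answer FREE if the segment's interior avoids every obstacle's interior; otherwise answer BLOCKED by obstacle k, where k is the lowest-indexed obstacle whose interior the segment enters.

Obstacle 1 [(0,0) (10,8) (1,10)]:
  edge (0,0)–(10,8): clear
  edge (10,8)–(1,10): clear
  edge (1,10)–(0,0): clear
  midpoint (29/2,18) outside
  → clear
Obstacle 2 [(13,2) (21,4) (21,7) (13,11)]:
  edge (13,2)–(21,4): clear
  edge (21,4)–(21,7): clear
  edge (21,7)–(13,11): clear
  edge (13,11)–(13,2): clear
  midpoint (29/2,18) outside
  → clear
Obstacle 3 [(0,24) (3,14) (9,22)]:
  edge (0,24)–(3,14): clear
  edge (3,14)–(9,22): clear
  edge (9,22)–(0,24): clear
  midpoint (29/2,18) outside
  → clear

FREE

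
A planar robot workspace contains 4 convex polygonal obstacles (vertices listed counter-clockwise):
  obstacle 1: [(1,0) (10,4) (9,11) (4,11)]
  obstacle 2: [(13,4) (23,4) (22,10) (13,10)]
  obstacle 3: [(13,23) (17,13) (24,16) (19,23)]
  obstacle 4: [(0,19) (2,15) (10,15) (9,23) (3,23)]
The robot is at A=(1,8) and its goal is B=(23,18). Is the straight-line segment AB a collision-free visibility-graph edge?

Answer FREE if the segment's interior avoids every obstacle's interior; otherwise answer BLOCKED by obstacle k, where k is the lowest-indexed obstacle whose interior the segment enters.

BLOCKED by obstacle 1

Obstacle 1 [(1,0) (10,4) (9,11) (4,11)]:
  edge (1,0)–(10,4): clear
  edge (10,4)–(9,11): clear
  edge (9,11)–(4,11): crosses AB
  edge (4,11)–(1,0): crosses AB
  → BLOCKED
Obstacle 2 [(13,4) (23,4) (22,10) (13,10)]:
  edge (13,4)–(23,4): clear
  edge (23,4)–(22,10): clear
  edge (22,10)–(13,10): clear
  edge (13,10)–(13,4): clear
  midpoint (12,13) outside
  → clear
Obstacle 3 [(13,23) (17,13) (24,16) (19,23)]:
  edge (13,23)–(17,13): crosses AB
  edge (17,13)–(24,16): clear
  edge (24,16)–(19,23): crosses AB
  edge (19,23)–(13,23): clear
  → BLOCKED
Obstacle 4 [(0,19) (2,15) (10,15) (9,23) (3,23)]:
  edge (0,19)–(2,15): clear
  edge (2,15)–(10,15): clear
  edge (10,15)–(9,23): clear
  edge (9,23)–(3,23): clear
  edge (3,23)–(0,19): clear
  midpoint (12,13) outside
  → clear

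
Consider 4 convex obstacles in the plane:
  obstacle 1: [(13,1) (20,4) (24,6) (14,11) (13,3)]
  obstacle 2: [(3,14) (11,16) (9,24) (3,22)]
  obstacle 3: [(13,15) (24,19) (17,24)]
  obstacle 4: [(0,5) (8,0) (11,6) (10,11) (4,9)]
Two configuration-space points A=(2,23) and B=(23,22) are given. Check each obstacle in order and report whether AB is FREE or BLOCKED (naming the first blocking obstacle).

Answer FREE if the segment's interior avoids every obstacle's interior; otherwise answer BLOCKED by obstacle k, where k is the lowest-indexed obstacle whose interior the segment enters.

BLOCKED by obstacle 2

Obstacle 1 [(13,1) (20,4) (24,6) (14,11) (13,3)]:
  edge (13,1)–(20,4): clear
  edge (20,4)–(24,6): clear
  edge (24,6)–(14,11): clear
  edge (14,11)–(13,3): clear
  edge (13,3)–(13,1): clear
  midpoint (25/2,45/2) outside
  → clear
Obstacle 2 [(3,14) (11,16) (9,24) (3,22)]:
  edge (3,14)–(11,16): clear
  edge (11,16)–(9,24): crosses AB
  edge (9,24)–(3,22): crosses AB
  edge (3,22)–(3,14): clear
  → BLOCKED
Obstacle 3 [(13,15) (24,19) (17,24)]:
  edge (13,15)–(24,19): clear
  edge (24,19)–(17,24): crosses AB
  edge (17,24)–(13,15): crosses AB
  → BLOCKED
Obstacle 4 [(0,5) (8,0) (11,6) (10,11) (4,9)]:
  edge (0,5)–(8,0): clear
  edge (8,0)–(11,6): clear
  edge (11,6)–(10,11): clear
  edge (10,11)–(4,9): clear
  edge (4,9)–(0,5): clear
  midpoint (25/2,45/2) outside
  → clear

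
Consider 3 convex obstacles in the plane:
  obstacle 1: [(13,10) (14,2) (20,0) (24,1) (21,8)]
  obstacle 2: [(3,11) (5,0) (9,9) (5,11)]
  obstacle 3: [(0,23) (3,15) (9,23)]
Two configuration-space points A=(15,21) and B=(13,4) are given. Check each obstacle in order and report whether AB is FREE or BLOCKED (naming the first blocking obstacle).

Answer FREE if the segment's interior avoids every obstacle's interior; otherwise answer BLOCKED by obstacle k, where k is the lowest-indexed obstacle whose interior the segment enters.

Obstacle 1 [(13,10) (14,2) (20,0) (24,1) (21,8)]:
  edge (13,10)–(14,2): crosses AB
  edge (14,2)–(20,0): clear
  edge (20,0)–(24,1): clear
  edge (24,1)–(21,8): clear
  edge (21,8)–(13,10): crosses AB
  → BLOCKED
Obstacle 2 [(3,11) (5,0) (9,9) (5,11)]:
  edge (3,11)–(5,0): clear
  edge (5,0)–(9,9): clear
  edge (9,9)–(5,11): clear
  edge (5,11)–(3,11): clear
  midpoint (14,25/2) outside
  → clear
Obstacle 3 [(0,23) (3,15) (9,23)]:
  edge (0,23)–(3,15): clear
  edge (3,15)–(9,23): clear
  edge (9,23)–(0,23): clear
  midpoint (14,25/2) outside
  → clear

BLOCKED by obstacle 1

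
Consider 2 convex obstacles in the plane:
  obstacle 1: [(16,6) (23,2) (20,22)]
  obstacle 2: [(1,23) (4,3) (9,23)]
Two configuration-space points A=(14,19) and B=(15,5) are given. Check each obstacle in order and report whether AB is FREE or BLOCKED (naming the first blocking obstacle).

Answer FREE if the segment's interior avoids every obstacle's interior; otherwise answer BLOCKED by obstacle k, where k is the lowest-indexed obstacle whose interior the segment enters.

Obstacle 1 [(16,6) (23,2) (20,22)]:
  edge (16,6)–(23,2): clear
  edge (23,2)–(20,22): clear
  edge (20,22)–(16,6): clear
  midpoint (29/2,12) outside
  → clear
Obstacle 2 [(1,23) (4,3) (9,23)]:
  edge (1,23)–(4,3): clear
  edge (4,3)–(9,23): clear
  edge (9,23)–(1,23): clear
  midpoint (29/2,12) outside
  → clear

FREE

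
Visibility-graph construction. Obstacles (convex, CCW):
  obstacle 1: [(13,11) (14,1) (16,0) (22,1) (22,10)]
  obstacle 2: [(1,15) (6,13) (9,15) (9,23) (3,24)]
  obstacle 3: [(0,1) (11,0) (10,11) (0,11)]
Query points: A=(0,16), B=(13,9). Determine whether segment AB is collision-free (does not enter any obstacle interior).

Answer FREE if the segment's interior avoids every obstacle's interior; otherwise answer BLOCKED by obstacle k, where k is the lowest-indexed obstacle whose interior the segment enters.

BLOCKED by obstacle 2

Obstacle 1 [(13,11) (14,1) (16,0) (22,1) (22,10)]:
  edge (13,11)–(14,1): clear
  edge (14,1)–(16,0): clear
  edge (16,0)–(22,1): clear
  edge (22,1)–(22,10): clear
  edge (22,10)–(13,11): clear
  midpoint (13/2,25/2) outside
  → clear
Obstacle 2 [(1,15) (6,13) (9,15) (9,23) (3,24)]:
  edge (1,15)–(6,13): crosses AB
  edge (6,13)–(9,15): clear
  edge (9,15)–(9,23): clear
  edge (9,23)–(3,24): clear
  edge (3,24)–(1,15): crosses AB
  → BLOCKED
Obstacle 3 [(0,1) (11,0) (10,11) (0,11)]:
  edge (0,1)–(11,0): clear
  edge (11,0)–(10,11): crosses AB
  edge (10,11)–(0,11): crosses AB
  edge (0,11)–(0,1): clear
  → BLOCKED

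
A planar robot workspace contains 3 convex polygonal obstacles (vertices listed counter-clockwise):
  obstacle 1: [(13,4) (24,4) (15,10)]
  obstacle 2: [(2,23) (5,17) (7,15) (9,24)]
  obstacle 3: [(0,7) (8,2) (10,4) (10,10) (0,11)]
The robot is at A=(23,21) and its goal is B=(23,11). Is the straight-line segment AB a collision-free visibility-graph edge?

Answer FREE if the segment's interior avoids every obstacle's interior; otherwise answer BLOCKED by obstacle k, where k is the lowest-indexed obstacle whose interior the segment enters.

FREE

Obstacle 1 [(13,4) (24,4) (15,10)]:
  edge (13,4)–(24,4): clear
  edge (24,4)–(15,10): clear
  edge (15,10)–(13,4): clear
  midpoint (23,16) outside
  → clear
Obstacle 2 [(2,23) (5,17) (7,15) (9,24)]:
  edge (2,23)–(5,17): clear
  edge (5,17)–(7,15): clear
  edge (7,15)–(9,24): clear
  edge (9,24)–(2,23): clear
  midpoint (23,16) outside
  → clear
Obstacle 3 [(0,7) (8,2) (10,4) (10,10) (0,11)]:
  edge (0,7)–(8,2): clear
  edge (8,2)–(10,4): clear
  edge (10,4)–(10,10): clear
  edge (10,10)–(0,11): clear
  edge (0,11)–(0,7): clear
  midpoint (23,16) outside
  → clear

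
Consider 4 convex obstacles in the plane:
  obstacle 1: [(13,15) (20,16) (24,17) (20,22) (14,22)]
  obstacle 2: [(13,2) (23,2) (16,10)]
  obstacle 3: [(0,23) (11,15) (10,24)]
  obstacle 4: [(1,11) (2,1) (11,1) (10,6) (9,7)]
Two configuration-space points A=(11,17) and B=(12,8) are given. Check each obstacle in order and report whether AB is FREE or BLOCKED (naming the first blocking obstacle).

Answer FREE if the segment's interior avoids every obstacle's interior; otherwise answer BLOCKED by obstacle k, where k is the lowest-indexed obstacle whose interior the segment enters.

Obstacle 1 [(13,15) (20,16) (24,17) (20,22) (14,22)]:
  edge (13,15)–(20,16): clear
  edge (20,16)–(24,17): clear
  edge (24,17)–(20,22): clear
  edge (20,22)–(14,22): clear
  edge (14,22)–(13,15): clear
  midpoint (23/2,25/2) outside
  → clear
Obstacle 2 [(13,2) (23,2) (16,10)]:
  edge (13,2)–(23,2): clear
  edge (23,2)–(16,10): clear
  edge (16,10)–(13,2): clear
  midpoint (23/2,25/2) outside
  → clear
Obstacle 3 [(0,23) (11,15) (10,24)]:
  edge (0,23)–(11,15): clear
  edge (11,15)–(10,24): clear
  edge (10,24)–(0,23): clear
  midpoint (23/2,25/2) outside
  → clear
Obstacle 4 [(1,11) (2,1) (11,1) (10,6) (9,7)]:
  edge (1,11)–(2,1): clear
  edge (2,1)–(11,1): clear
  edge (11,1)–(10,6): clear
  edge (10,6)–(9,7): clear
  edge (9,7)–(1,11): clear
  midpoint (23/2,25/2) outside
  → clear

FREE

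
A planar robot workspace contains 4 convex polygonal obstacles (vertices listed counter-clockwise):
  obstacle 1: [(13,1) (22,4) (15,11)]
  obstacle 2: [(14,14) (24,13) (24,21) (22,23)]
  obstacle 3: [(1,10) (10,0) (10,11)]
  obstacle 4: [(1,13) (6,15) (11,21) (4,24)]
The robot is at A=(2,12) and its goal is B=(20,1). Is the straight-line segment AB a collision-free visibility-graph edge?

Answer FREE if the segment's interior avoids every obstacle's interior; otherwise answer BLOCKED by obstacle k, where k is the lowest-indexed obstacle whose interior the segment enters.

BLOCKED by obstacle 1

Obstacle 1 [(13,1) (22,4) (15,11)]:
  edge (13,1)–(22,4): crosses AB
  edge (22,4)–(15,11): clear
  edge (15,11)–(13,1): crosses AB
  → BLOCKED
Obstacle 2 [(14,14) (24,13) (24,21) (22,23)]:
  edge (14,14)–(24,13): clear
  edge (24,13)–(24,21): clear
  edge (24,21)–(22,23): clear
  edge (22,23)–(14,14): clear
  midpoint (11,13/2) outside
  → clear
Obstacle 3 [(1,10) (10,0) (10,11)]:
  edge (1,10)–(10,0): clear
  edge (10,0)–(10,11): crosses AB
  edge (10,11)–(1,10): crosses AB
  → BLOCKED
Obstacle 4 [(1,13) (6,15) (11,21) (4,24)]:
  edge (1,13)–(6,15): clear
  edge (6,15)–(11,21): clear
  edge (11,21)–(4,24): clear
  edge (4,24)–(1,13): clear
  midpoint (11,13/2) outside
  → clear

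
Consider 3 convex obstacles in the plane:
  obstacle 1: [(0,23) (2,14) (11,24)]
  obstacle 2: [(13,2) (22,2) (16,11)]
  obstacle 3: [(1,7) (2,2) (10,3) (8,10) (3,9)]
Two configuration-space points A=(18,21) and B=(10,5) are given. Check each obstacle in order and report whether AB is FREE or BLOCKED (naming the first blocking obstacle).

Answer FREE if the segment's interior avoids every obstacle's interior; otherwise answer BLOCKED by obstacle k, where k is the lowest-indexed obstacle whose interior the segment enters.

Obstacle 1 [(0,23) (2,14) (11,24)]:
  edge (0,23)–(2,14): clear
  edge (2,14)–(11,24): clear
  edge (11,24)–(0,23): clear
  midpoint (14,13) outside
  → clear
Obstacle 2 [(13,2) (22,2) (16,11)]:
  edge (13,2)–(22,2): clear
  edge (22,2)–(16,11): clear
  edge (16,11)–(13,2): clear
  midpoint (14,13) outside
  → clear
Obstacle 3 [(1,7) (2,2) (10,3) (8,10) (3,9)]:
  edge (1,7)–(2,2): clear
  edge (2,2)–(10,3): clear
  edge (10,3)–(8,10): clear
  edge (8,10)–(3,9): clear
  edge (3,9)–(1,7): clear
  midpoint (14,13) outside
  → clear

FREE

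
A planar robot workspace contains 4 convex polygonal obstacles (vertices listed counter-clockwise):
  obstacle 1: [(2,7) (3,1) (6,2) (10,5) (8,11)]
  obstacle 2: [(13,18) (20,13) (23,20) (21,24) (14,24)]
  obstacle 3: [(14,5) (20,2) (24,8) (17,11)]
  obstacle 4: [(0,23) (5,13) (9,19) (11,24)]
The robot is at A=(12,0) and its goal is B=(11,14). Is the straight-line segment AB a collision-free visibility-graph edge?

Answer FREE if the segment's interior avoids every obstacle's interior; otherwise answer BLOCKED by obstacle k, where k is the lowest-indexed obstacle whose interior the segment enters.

Obstacle 1 [(2,7) (3,1) (6,2) (10,5) (8,11)]:
  edge (2,7)–(3,1): clear
  edge (3,1)–(6,2): clear
  edge (6,2)–(10,5): clear
  edge (10,5)–(8,11): clear
  edge (8,11)–(2,7): clear
  midpoint (23/2,7) outside
  → clear
Obstacle 2 [(13,18) (20,13) (23,20) (21,24) (14,24)]:
  edge (13,18)–(20,13): clear
  edge (20,13)–(23,20): clear
  edge (23,20)–(21,24): clear
  edge (21,24)–(14,24): clear
  edge (14,24)–(13,18): clear
  midpoint (23/2,7) outside
  → clear
Obstacle 3 [(14,5) (20,2) (24,8) (17,11)]:
  edge (14,5)–(20,2): clear
  edge (20,2)–(24,8): clear
  edge (24,8)–(17,11): clear
  edge (17,11)–(14,5): clear
  midpoint (23/2,7) outside
  → clear
Obstacle 4 [(0,23) (5,13) (9,19) (11,24)]:
  edge (0,23)–(5,13): clear
  edge (5,13)–(9,19): clear
  edge (9,19)–(11,24): clear
  edge (11,24)–(0,23): clear
  midpoint (23/2,7) outside
  → clear

FREE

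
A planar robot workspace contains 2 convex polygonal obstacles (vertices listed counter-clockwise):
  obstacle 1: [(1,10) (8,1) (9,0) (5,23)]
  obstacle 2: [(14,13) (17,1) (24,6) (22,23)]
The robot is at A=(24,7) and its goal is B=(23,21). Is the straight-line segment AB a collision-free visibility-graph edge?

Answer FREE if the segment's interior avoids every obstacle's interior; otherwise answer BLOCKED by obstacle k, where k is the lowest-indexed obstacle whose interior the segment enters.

FREE

Obstacle 1 [(1,10) (8,1) (9,0) (5,23)]:
  edge (1,10)–(8,1): clear
  edge (8,1)–(9,0): clear
  edge (9,0)–(5,23): clear
  edge (5,23)–(1,10): clear
  midpoint (47/2,14) outside
  → clear
Obstacle 2 [(14,13) (17,1) (24,6) (22,23)]:
  edge (14,13)–(17,1): clear
  edge (17,1)–(24,6): clear
  edge (24,6)–(22,23): clear
  edge (22,23)–(14,13): clear
  midpoint (47/2,14) outside
  → clear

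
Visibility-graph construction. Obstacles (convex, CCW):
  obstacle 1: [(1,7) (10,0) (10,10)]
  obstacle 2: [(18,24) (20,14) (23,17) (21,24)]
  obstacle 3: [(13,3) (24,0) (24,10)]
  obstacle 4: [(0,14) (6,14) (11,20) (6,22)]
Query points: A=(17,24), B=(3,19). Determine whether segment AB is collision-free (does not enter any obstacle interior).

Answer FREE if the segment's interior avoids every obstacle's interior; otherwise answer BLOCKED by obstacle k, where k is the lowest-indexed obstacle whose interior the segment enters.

BLOCKED by obstacle 4

Obstacle 1 [(1,7) (10,0) (10,10)]:
  edge (1,7)–(10,0): clear
  edge (10,0)–(10,10): clear
  edge (10,10)–(1,7): clear
  midpoint (10,43/2) outside
  → clear
Obstacle 2 [(18,24) (20,14) (23,17) (21,24)]:
  edge (18,24)–(20,14): clear
  edge (20,14)–(23,17): clear
  edge (23,17)–(21,24): clear
  edge (21,24)–(18,24): clear
  midpoint (10,43/2) outside
  → clear
Obstacle 3 [(13,3) (24,0) (24,10)]:
  edge (13,3)–(24,0): clear
  edge (24,0)–(24,10): clear
  edge (24,10)–(13,3): clear
  midpoint (10,43/2) outside
  → clear
Obstacle 4 [(0,14) (6,14) (11,20) (6,22)]:
  edge (0,14)–(6,14): clear
  edge (6,14)–(11,20): clear
  edge (11,20)–(6,22): crosses AB
  edge (6,22)–(0,14): crosses AB
  → BLOCKED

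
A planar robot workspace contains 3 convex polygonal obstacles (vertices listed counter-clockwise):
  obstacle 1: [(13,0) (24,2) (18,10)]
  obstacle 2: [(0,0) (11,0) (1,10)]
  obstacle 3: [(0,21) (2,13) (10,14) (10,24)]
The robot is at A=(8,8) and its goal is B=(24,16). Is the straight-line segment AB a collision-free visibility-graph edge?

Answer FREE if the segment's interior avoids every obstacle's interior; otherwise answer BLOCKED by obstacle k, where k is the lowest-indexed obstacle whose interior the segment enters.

Obstacle 1 [(13,0) (24,2) (18,10)]:
  edge (13,0)–(24,2): clear
  edge (24,2)–(18,10): clear
  edge (18,10)–(13,0): clear
  midpoint (16,12) outside
  → clear
Obstacle 2 [(0,0) (11,0) (1,10)]:
  edge (0,0)–(11,0): clear
  edge (11,0)–(1,10): clear
  edge (1,10)–(0,0): clear
  midpoint (16,12) outside
  → clear
Obstacle 3 [(0,21) (2,13) (10,14) (10,24)]:
  edge (0,21)–(2,13): clear
  edge (2,13)–(10,14): clear
  edge (10,14)–(10,24): clear
  edge (10,24)–(0,21): clear
  midpoint (16,12) outside
  → clear

FREE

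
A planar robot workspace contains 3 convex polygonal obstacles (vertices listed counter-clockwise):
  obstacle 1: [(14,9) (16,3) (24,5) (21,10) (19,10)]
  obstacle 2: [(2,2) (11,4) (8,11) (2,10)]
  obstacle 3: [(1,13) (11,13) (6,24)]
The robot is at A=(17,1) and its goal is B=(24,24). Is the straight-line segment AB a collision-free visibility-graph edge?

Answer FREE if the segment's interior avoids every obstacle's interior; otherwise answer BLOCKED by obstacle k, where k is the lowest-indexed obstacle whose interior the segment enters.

BLOCKED by obstacle 1

Obstacle 1 [(14,9) (16,3) (24,5) (21,10) (19,10)]:
  edge (14,9)–(16,3): clear
  edge (16,3)–(24,5): crosses AB
  edge (24,5)–(21,10): clear
  edge (21,10)–(19,10): crosses AB
  edge (19,10)–(14,9): clear
  → BLOCKED
Obstacle 2 [(2,2) (11,4) (8,11) (2,10)]:
  edge (2,2)–(11,4): clear
  edge (11,4)–(8,11): clear
  edge (8,11)–(2,10): clear
  edge (2,10)–(2,2): clear
  midpoint (41/2,25/2) outside
  → clear
Obstacle 3 [(1,13) (11,13) (6,24)]:
  edge (1,13)–(11,13): clear
  edge (11,13)–(6,24): clear
  edge (6,24)–(1,13): clear
  midpoint (41/2,25/2) outside
  → clear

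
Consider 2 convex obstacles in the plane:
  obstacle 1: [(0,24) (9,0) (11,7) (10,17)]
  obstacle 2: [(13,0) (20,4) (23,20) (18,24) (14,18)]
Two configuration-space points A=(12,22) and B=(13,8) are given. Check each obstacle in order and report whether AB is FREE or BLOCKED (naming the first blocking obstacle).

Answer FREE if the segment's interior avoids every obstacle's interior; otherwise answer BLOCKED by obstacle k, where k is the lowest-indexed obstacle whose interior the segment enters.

FREE

Obstacle 1 [(0,24) (9,0) (11,7) (10,17)]:
  edge (0,24)–(9,0): clear
  edge (9,0)–(11,7): clear
  edge (11,7)–(10,17): clear
  edge (10,17)–(0,24): clear
  midpoint (25/2,15) outside
  → clear
Obstacle 2 [(13,0) (20,4) (23,20) (18,24) (14,18)]:
  edge (13,0)–(20,4): clear
  edge (20,4)–(23,20): clear
  edge (23,20)–(18,24): clear
  edge (18,24)–(14,18): clear
  edge (14,18)–(13,0): clear
  midpoint (25/2,15) outside
  → clear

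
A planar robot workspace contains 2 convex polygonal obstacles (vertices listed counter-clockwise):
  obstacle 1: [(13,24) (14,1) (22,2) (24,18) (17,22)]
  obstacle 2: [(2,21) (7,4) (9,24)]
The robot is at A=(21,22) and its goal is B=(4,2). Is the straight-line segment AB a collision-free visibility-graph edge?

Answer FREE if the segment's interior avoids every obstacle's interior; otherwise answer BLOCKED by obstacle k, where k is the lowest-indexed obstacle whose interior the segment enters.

Obstacle 1 [(13,24) (14,1) (22,2) (24,18) (17,22)]:
  edge (13,24)–(14,1): crosses AB
  edge (14,1)–(22,2): clear
  edge (22,2)–(24,18): clear
  edge (24,18)–(17,22): crosses AB
  edge (17,22)–(13,24): clear
  → BLOCKED
Obstacle 2 [(2,21) (7,4) (9,24)]:
  edge (2,21)–(7,4): crosses AB
  edge (7,4)–(9,24): crosses AB
  edge (9,24)–(2,21): clear
  → BLOCKED

BLOCKED by obstacle 1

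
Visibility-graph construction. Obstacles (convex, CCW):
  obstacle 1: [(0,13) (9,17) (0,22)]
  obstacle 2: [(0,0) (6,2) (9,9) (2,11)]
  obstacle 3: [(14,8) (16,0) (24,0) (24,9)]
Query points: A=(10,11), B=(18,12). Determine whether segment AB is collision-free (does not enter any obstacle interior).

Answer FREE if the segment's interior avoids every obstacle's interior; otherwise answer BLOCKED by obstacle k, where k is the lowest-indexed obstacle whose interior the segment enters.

FREE

Obstacle 1 [(0,13) (9,17) (0,22)]:
  edge (0,13)–(9,17): clear
  edge (9,17)–(0,22): clear
  edge (0,22)–(0,13): clear
  midpoint (14,23/2) outside
  → clear
Obstacle 2 [(0,0) (6,2) (9,9) (2,11)]:
  edge (0,0)–(6,2): clear
  edge (6,2)–(9,9): clear
  edge (9,9)–(2,11): clear
  edge (2,11)–(0,0): clear
  midpoint (14,23/2) outside
  → clear
Obstacle 3 [(14,8) (16,0) (24,0) (24,9)]:
  edge (14,8)–(16,0): clear
  edge (16,0)–(24,0): clear
  edge (24,0)–(24,9): clear
  edge (24,9)–(14,8): clear
  midpoint (14,23/2) outside
  → clear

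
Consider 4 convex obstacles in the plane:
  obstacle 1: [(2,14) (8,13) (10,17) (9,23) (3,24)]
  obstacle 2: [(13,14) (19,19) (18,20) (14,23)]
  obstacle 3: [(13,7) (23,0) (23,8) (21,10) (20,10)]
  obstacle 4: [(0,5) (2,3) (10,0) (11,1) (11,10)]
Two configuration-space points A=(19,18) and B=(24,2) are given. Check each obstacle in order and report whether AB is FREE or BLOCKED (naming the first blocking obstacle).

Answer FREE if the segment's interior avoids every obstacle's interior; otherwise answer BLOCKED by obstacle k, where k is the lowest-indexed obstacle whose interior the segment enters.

BLOCKED by obstacle 3

Obstacle 1 [(2,14) (8,13) (10,17) (9,23) (3,24)]:
  edge (2,14)–(8,13): clear
  edge (8,13)–(10,17): clear
  edge (10,17)–(9,23): clear
  edge (9,23)–(3,24): clear
  edge (3,24)–(2,14): clear
  midpoint (43/2,10) outside
  → clear
Obstacle 2 [(13,14) (19,19) (18,20) (14,23)]:
  edge (13,14)–(19,19): clear
  edge (19,19)–(18,20): clear
  edge (18,20)–(14,23): clear
  edge (14,23)–(13,14): clear
  midpoint (43/2,10) outside
  → clear
Obstacle 3 [(13,7) (23,0) (23,8) (21,10) (20,10)]:
  edge (13,7)–(23,0): clear
  edge (23,0)–(23,8): crosses AB
  edge (23,8)–(21,10): crosses AB
  edge (21,10)–(20,10): clear
  edge (20,10)–(13,7): clear
  → BLOCKED
Obstacle 4 [(0,5) (2,3) (10,0) (11,1) (11,10)]:
  edge (0,5)–(2,3): clear
  edge (2,3)–(10,0): clear
  edge (10,0)–(11,1): clear
  edge (11,1)–(11,10): clear
  edge (11,10)–(0,5): clear
  midpoint (43/2,10) outside
  → clear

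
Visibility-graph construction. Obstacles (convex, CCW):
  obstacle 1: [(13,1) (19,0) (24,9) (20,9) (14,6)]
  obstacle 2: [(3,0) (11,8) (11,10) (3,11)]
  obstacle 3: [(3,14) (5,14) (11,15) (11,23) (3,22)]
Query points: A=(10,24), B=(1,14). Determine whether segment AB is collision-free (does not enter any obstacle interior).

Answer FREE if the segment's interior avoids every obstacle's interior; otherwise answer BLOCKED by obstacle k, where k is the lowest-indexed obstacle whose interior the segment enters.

BLOCKED by obstacle 3

Obstacle 1 [(13,1) (19,0) (24,9) (20,9) (14,6)]:
  edge (13,1)–(19,0): clear
  edge (19,0)–(24,9): clear
  edge (24,9)–(20,9): clear
  edge (20,9)–(14,6): clear
  edge (14,6)–(13,1): clear
  midpoint (11/2,19) outside
  → clear
Obstacle 2 [(3,0) (11,8) (11,10) (3,11)]:
  edge (3,0)–(11,8): clear
  edge (11,8)–(11,10): clear
  edge (11,10)–(3,11): clear
  edge (3,11)–(3,0): clear
  midpoint (11/2,19) outside
  → clear
Obstacle 3 [(3,14) (5,14) (11,15) (11,23) (3,22)]:
  edge (3,14)–(5,14): clear
  edge (5,14)–(11,15): clear
  edge (11,15)–(11,23): clear
  edge (11,23)–(3,22): crosses AB
  edge (3,22)–(3,14): crosses AB
  → BLOCKED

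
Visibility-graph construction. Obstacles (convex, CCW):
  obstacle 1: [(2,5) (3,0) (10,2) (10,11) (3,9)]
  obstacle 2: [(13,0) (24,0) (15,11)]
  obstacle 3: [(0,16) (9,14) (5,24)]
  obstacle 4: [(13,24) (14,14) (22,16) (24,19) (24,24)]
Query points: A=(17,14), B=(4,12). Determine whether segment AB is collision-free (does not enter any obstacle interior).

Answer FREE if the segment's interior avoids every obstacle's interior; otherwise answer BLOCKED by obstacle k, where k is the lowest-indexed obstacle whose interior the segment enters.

FREE

Obstacle 1 [(2,5) (3,0) (10,2) (10,11) (3,9)]:
  edge (2,5)–(3,0): clear
  edge (3,0)–(10,2): clear
  edge (10,2)–(10,11): clear
  edge (10,11)–(3,9): clear
  edge (3,9)–(2,5): clear
  midpoint (21/2,13) outside
  → clear
Obstacle 2 [(13,0) (24,0) (15,11)]:
  edge (13,0)–(24,0): clear
  edge (24,0)–(15,11): clear
  edge (15,11)–(13,0): clear
  midpoint (21/2,13) outside
  → clear
Obstacle 3 [(0,16) (9,14) (5,24)]:
  edge (0,16)–(9,14): clear
  edge (9,14)–(5,24): clear
  edge (5,24)–(0,16): clear
  midpoint (21/2,13) outside
  → clear
Obstacle 4 [(13,24) (14,14) (22,16) (24,19) (24,24)]:
  edge (13,24)–(14,14): clear
  edge (14,14)–(22,16): clear
  edge (22,16)–(24,19): clear
  edge (24,19)–(24,24): clear
  edge (24,24)–(13,24): clear
  midpoint (21/2,13) outside
  → clear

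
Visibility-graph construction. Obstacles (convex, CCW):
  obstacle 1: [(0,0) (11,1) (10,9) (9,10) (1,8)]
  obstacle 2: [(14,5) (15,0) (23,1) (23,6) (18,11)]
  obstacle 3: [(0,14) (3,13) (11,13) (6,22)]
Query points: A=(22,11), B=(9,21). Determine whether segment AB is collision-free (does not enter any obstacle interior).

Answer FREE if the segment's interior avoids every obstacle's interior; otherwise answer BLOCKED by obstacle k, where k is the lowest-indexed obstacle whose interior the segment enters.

FREE

Obstacle 1 [(0,0) (11,1) (10,9) (9,10) (1,8)]:
  edge (0,0)–(11,1): clear
  edge (11,1)–(10,9): clear
  edge (10,9)–(9,10): clear
  edge (9,10)–(1,8): clear
  edge (1,8)–(0,0): clear
  midpoint (31/2,16) outside
  → clear
Obstacle 2 [(14,5) (15,0) (23,1) (23,6) (18,11)]:
  edge (14,5)–(15,0): clear
  edge (15,0)–(23,1): clear
  edge (23,1)–(23,6): clear
  edge (23,6)–(18,11): clear
  edge (18,11)–(14,5): clear
  midpoint (31/2,16) outside
  → clear
Obstacle 3 [(0,14) (3,13) (11,13) (6,22)]:
  edge (0,14)–(3,13): clear
  edge (3,13)–(11,13): clear
  edge (11,13)–(6,22): clear
  edge (6,22)–(0,14): clear
  midpoint (31/2,16) outside
  → clear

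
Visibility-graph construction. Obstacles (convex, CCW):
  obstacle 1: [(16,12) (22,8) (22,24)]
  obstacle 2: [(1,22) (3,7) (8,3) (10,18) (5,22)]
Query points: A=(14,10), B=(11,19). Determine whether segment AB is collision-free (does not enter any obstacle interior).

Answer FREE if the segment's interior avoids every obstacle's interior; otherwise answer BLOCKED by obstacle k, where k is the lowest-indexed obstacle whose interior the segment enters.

FREE

Obstacle 1 [(16,12) (22,8) (22,24)]:
  edge (16,12)–(22,8): clear
  edge (22,8)–(22,24): clear
  edge (22,24)–(16,12): clear
  midpoint (25/2,29/2) outside
  → clear
Obstacle 2 [(1,22) (3,7) (8,3) (10,18) (5,22)]:
  edge (1,22)–(3,7): clear
  edge (3,7)–(8,3): clear
  edge (8,3)–(10,18): clear
  edge (10,18)–(5,22): clear
  edge (5,22)–(1,22): clear
  midpoint (25/2,29/2) outside
  → clear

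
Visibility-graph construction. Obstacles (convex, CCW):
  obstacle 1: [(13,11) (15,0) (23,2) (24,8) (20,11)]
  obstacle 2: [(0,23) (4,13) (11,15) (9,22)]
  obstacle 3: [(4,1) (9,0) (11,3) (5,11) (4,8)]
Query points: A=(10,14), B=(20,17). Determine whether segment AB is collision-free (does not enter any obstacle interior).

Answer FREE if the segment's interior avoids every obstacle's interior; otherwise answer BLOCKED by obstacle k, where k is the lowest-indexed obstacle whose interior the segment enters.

FREE

Obstacle 1 [(13,11) (15,0) (23,2) (24,8) (20,11)]:
  edge (13,11)–(15,0): clear
  edge (15,0)–(23,2): clear
  edge (23,2)–(24,8): clear
  edge (24,8)–(20,11): clear
  edge (20,11)–(13,11): clear
  midpoint (15,31/2) outside
  → clear
Obstacle 2 [(0,23) (4,13) (11,15) (9,22)]:
  edge (0,23)–(4,13): clear
  edge (4,13)–(11,15): clear
  edge (11,15)–(9,22): clear
  edge (9,22)–(0,23): clear
  midpoint (15,31/2) outside
  → clear
Obstacle 3 [(4,1) (9,0) (11,3) (5,11) (4,8)]:
  edge (4,1)–(9,0): clear
  edge (9,0)–(11,3): clear
  edge (11,3)–(5,11): clear
  edge (5,11)–(4,8): clear
  edge (4,8)–(4,1): clear
  midpoint (15,31/2) outside
  → clear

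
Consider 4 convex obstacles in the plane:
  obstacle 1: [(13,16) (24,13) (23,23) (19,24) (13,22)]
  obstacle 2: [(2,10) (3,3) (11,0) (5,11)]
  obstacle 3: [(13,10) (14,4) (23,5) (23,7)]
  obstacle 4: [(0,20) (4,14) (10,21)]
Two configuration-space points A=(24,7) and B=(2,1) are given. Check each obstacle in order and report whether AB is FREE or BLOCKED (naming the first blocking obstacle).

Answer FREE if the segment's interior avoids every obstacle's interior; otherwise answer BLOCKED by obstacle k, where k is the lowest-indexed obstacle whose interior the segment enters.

BLOCKED by obstacle 2

Obstacle 1 [(13,16) (24,13) (23,23) (19,24) (13,22)]:
  edge (13,16)–(24,13): clear
  edge (24,13)–(23,23): clear
  edge (23,23)–(19,24): clear
  edge (19,24)–(13,22): clear
  edge (13,22)–(13,16): clear
  midpoint (13,4) outside
  → clear
Obstacle 2 [(2,10) (3,3) (11,0) (5,11)]:
  edge (2,10)–(3,3): clear
  edge (3,3)–(11,0): crosses AB
  edge (11,0)–(5,11): crosses AB
  edge (5,11)–(2,10): clear
  → BLOCKED
Obstacle 3 [(13,10) (14,4) (23,5) (23,7)]:
  edge (13,10)–(14,4): crosses AB
  edge (14,4)–(23,5): clear
  edge (23,5)–(23,7): crosses AB
  edge (23,7)–(13,10): clear
  → BLOCKED
Obstacle 4 [(0,20) (4,14) (10,21)]:
  edge (0,20)–(4,14): clear
  edge (4,14)–(10,21): clear
  edge (10,21)–(0,20): clear
  midpoint (13,4) outside
  → clear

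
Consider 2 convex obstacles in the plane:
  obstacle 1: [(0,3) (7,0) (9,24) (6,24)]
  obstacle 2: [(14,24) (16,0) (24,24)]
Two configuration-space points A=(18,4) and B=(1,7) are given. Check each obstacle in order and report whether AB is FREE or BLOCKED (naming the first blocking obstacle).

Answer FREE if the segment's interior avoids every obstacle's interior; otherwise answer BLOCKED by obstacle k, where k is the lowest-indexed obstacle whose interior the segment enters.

BLOCKED by obstacle 1

Obstacle 1 [(0,3) (7,0) (9,24) (6,24)]:
  edge (0,3)–(7,0): clear
  edge (7,0)–(9,24): crosses AB
  edge (9,24)–(6,24): clear
  edge (6,24)–(0,3): crosses AB
  → BLOCKED
Obstacle 2 [(14,24) (16,0) (24,24)]:
  edge (14,24)–(16,0): crosses AB
  edge (16,0)–(24,24): crosses AB
  edge (24,24)–(14,24): clear
  → BLOCKED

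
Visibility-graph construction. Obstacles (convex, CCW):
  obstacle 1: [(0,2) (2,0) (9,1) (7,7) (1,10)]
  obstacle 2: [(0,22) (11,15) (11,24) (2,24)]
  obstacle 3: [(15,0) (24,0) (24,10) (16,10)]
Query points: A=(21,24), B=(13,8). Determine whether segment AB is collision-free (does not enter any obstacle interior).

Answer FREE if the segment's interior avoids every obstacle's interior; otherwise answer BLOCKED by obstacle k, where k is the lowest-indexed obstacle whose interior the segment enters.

Obstacle 1 [(0,2) (2,0) (9,1) (7,7) (1,10)]:
  edge (0,2)–(2,0): clear
  edge (2,0)–(9,1): clear
  edge (9,1)–(7,7): clear
  edge (7,7)–(1,10): clear
  edge (1,10)–(0,2): clear
  midpoint (17,16) outside
  → clear
Obstacle 2 [(0,22) (11,15) (11,24) (2,24)]:
  edge (0,22)–(11,15): clear
  edge (11,15)–(11,24): clear
  edge (11,24)–(2,24): clear
  edge (2,24)–(0,22): clear
  midpoint (17,16) outside
  → clear
Obstacle 3 [(15,0) (24,0) (24,10) (16,10)]:
  edge (15,0)–(24,0): clear
  edge (24,0)–(24,10): clear
  edge (24,10)–(16,10): clear
  edge (16,10)–(15,0): clear
  midpoint (17,16) outside
  → clear

FREE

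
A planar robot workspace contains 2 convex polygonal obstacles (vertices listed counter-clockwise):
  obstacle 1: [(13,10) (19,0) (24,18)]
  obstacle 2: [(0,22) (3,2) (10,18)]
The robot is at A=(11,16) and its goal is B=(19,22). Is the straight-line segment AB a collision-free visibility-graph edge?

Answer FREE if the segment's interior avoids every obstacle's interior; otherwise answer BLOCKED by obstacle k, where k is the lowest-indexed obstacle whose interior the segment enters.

FREE

Obstacle 1 [(13,10) (19,0) (24,18)]:
  edge (13,10)–(19,0): clear
  edge (19,0)–(24,18): clear
  edge (24,18)–(13,10): clear
  midpoint (15,19) outside
  → clear
Obstacle 2 [(0,22) (3,2) (10,18)]:
  edge (0,22)–(3,2): clear
  edge (3,2)–(10,18): clear
  edge (10,18)–(0,22): clear
  midpoint (15,19) outside
  → clear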